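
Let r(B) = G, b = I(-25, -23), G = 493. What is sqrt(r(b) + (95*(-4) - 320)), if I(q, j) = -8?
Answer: 3*I*sqrt(23) ≈ 14.387*I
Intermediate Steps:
b = -8
r(B) = 493
sqrt(r(b) + (95*(-4) - 320)) = sqrt(493 + (95*(-4) - 320)) = sqrt(493 + (-380 - 320)) = sqrt(493 - 700) = sqrt(-207) = 3*I*sqrt(23)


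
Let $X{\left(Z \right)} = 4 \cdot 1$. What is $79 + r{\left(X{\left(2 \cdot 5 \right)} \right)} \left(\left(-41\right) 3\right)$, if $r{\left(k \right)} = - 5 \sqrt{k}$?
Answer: $1309$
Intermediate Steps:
$X{\left(Z \right)} = 4$
$79 + r{\left(X{\left(2 \cdot 5 \right)} \right)} \left(\left(-41\right) 3\right) = 79 + - 5 \sqrt{4} \left(\left(-41\right) 3\right) = 79 + \left(-5\right) 2 \left(-123\right) = 79 - -1230 = 79 + 1230 = 1309$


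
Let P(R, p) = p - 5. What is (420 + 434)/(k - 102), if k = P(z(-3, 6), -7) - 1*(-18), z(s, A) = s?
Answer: -427/48 ≈ -8.8958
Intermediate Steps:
P(R, p) = -5 + p
k = 6 (k = (-5 - 7) - 1*(-18) = -12 + 18 = 6)
(420 + 434)/(k - 102) = (420 + 434)/(6 - 102) = 854/(-96) = 854*(-1/96) = -427/48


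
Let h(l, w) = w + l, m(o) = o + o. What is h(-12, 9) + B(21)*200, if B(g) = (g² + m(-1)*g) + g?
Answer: 83997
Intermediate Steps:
m(o) = 2*o
B(g) = g² - g (B(g) = (g² + (2*(-1))*g) + g = (g² - 2*g) + g = g² - g)
h(l, w) = l + w
h(-12, 9) + B(21)*200 = (-12 + 9) + (21*(-1 + 21))*200 = -3 + (21*20)*200 = -3 + 420*200 = -3 + 84000 = 83997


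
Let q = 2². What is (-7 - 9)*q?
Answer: -64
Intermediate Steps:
q = 4
(-7 - 9)*q = (-7 - 9)*4 = -16*4 = -64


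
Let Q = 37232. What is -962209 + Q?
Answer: -924977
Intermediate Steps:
-962209 + Q = -962209 + 37232 = -924977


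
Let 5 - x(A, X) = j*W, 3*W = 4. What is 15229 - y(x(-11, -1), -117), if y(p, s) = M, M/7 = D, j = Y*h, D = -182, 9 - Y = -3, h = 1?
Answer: 16503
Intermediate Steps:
Y = 12 (Y = 9 - 1*(-3) = 9 + 3 = 12)
W = 4/3 (W = (⅓)*4 = 4/3 ≈ 1.3333)
j = 12 (j = 12*1 = 12)
M = -1274 (M = 7*(-182) = -1274)
x(A, X) = -11 (x(A, X) = 5 - 12*4/3 = 5 - 1*16 = 5 - 16 = -11)
y(p, s) = -1274
15229 - y(x(-11, -1), -117) = 15229 - 1*(-1274) = 15229 + 1274 = 16503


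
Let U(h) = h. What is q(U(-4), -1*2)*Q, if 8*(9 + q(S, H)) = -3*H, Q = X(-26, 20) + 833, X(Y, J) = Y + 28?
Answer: -27555/4 ≈ -6888.8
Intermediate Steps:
X(Y, J) = 28 + Y
Q = 835 (Q = (28 - 26) + 833 = 2 + 833 = 835)
q(S, H) = -9 - 3*H/8 (q(S, H) = -9 + (-3*H)/8 = -9 - 3*H/8)
q(U(-4), -1*2)*Q = (-9 - (-3)*2/8)*835 = (-9 - 3/8*(-2))*835 = (-9 + 3/4)*835 = -33/4*835 = -27555/4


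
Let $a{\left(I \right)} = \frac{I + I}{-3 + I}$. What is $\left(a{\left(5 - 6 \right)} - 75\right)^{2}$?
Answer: $\frac{22201}{4} \approx 5550.3$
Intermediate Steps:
$a{\left(I \right)} = \frac{2 I}{-3 + I}$
$\left(a{\left(5 - 6 \right)} - 75\right)^{2} = \left(\frac{2 \left(5 - 6\right)}{-3 + \left(5 - 6\right)} - 75\right)^{2} = \left(2 \left(-1\right) \frac{1}{-3 - 1} - 75\right)^{2} = \left(2 \left(-1\right) \frac{1}{-4} - 75\right)^{2} = \left(2 \left(-1\right) \left(- \frac{1}{4}\right) - 75\right)^{2} = \left(\frac{1}{2} - 75\right)^{2} = \left(- \frac{149}{2}\right)^{2} = \frac{22201}{4}$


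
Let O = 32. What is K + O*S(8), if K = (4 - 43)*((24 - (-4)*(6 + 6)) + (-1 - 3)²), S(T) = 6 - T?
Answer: -3496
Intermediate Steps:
K = -3432 (K = -39*((24 - (-4)*12) + (-4)²) = -39*((24 - 1*(-48)) + 16) = -39*((24 + 48) + 16) = -39*(72 + 16) = -39*88 = -3432)
K + O*S(8) = -3432 + 32*(6 - 1*8) = -3432 + 32*(6 - 8) = -3432 + 32*(-2) = -3432 - 64 = -3496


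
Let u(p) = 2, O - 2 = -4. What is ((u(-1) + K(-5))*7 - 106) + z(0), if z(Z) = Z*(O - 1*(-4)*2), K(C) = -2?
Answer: -106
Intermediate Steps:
O = -2 (O = 2 - 4 = -2)
z(Z) = 6*Z (z(Z) = Z*(-2 - 1*(-4)*2) = Z*(-2 + 4*2) = Z*(-2 + 8) = Z*6 = 6*Z)
((u(-1) + K(-5))*7 - 106) + z(0) = ((2 - 2)*7 - 106) + 6*0 = (0*7 - 106) + 0 = (0 - 106) + 0 = -106 + 0 = -106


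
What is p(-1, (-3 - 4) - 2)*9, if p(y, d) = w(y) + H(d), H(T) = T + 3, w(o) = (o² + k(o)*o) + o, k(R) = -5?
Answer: -9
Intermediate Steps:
w(o) = o² - 4*o (w(o) = (o² - 5*o) + o = o² - 4*o)
H(T) = 3 + T
p(y, d) = 3 + d + y*(-4 + y) (p(y, d) = y*(-4 + y) + (3 + d) = 3 + d + y*(-4 + y))
p(-1, (-3 - 4) - 2)*9 = (3 + ((-3 - 4) - 2) - (-4 - 1))*9 = (3 + (-7 - 2) - 1*(-5))*9 = (3 - 9 + 5)*9 = -1*9 = -9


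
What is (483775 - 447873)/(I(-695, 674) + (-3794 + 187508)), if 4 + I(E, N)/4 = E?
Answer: 17951/90459 ≈ 0.19844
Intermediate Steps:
I(E, N) = -16 + 4*E
(483775 - 447873)/(I(-695, 674) + (-3794 + 187508)) = (483775 - 447873)/((-16 + 4*(-695)) + (-3794 + 187508)) = 35902/((-16 - 2780) + 183714) = 35902/(-2796 + 183714) = 35902/180918 = 35902*(1/180918) = 17951/90459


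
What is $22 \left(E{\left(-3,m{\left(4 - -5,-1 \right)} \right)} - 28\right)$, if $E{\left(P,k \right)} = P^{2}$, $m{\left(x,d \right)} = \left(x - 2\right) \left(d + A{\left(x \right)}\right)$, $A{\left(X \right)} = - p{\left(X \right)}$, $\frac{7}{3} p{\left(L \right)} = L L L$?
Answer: $-418$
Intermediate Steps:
$p{\left(L \right)} = \frac{3 L^{3}}{7}$ ($p{\left(L \right)} = \frac{3 L L L}{7} = \frac{3 L^{2} L}{7} = \frac{3 L^{3}}{7}$)
$A{\left(X \right)} = - \frac{3 X^{3}}{7}$
$m{\left(x,d \right)} = \left(-2 + x\right) \left(d - \frac{3 x^{3}}{7}\right)$ ($m{\left(x,d \right)} = \left(x - 2\right) \left(d - \frac{3 x^{3}}{7}\right) = \left(-2 + x\right) \left(d - \frac{3 x^{3}}{7}\right)$)
$22 \left(E{\left(-3,m{\left(4 - -5,-1 \right)} \right)} - 28\right) = 22 \left(\left(-3\right)^{2} - 28\right) = 22 \left(9 - 28\right) = 22 \left(-19\right) = -418$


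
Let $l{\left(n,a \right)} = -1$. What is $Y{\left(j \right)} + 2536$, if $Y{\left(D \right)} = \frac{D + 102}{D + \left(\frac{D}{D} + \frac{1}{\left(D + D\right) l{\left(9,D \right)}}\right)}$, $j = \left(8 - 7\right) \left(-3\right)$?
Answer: $2482$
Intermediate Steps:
$j = -3$ ($j = 1 \left(-3\right) = -3$)
$Y{\left(D \right)} = \frac{102 + D}{1 + D - \frac{1}{2 D}}$ ($Y{\left(D \right)} = \frac{D + 102}{D + \left(\frac{D}{D} + \frac{1}{\left(D + D\right) \left(-1\right)}\right)} = \frac{102 + D}{D + \left(1 + \frac{1}{2 D} \left(-1\right)\right)} = \frac{102 + D}{D + \left(1 - \frac{1}{2 D}\right)} = \frac{102 + D}{1 + D - \frac{1}{2 D}}$)
$Y{\left(j \right)} + 2536 = 2 \left(-3\right) \frac{1}{-1 + 2 \left(-3\right) + 2 \left(-3\right)^{2}} \left(102 - 3\right) + 2536 = 2 \left(-3\right) \frac{1}{-1 - 6 + 2 \cdot 9} \cdot 99 + 2536 = 2 \left(-3\right) \frac{1}{-1 - 6 + 18} \cdot 99 + 2536 = 2 \left(-3\right) \frac{1}{11} \cdot 99 + 2536 = -54 + 2536 = 2482$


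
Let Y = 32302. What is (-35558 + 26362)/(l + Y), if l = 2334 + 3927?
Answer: -9196/38563 ≈ -0.23847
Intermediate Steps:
l = 6261
(-35558 + 26362)/(l + Y) = (-35558 + 26362)/(6261 + 32302) = -9196/38563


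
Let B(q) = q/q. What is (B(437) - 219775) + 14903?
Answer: -204871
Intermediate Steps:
B(q) = 1
(B(437) - 219775) + 14903 = (1 - 219775) + 14903 = -219774 + 14903 = -204871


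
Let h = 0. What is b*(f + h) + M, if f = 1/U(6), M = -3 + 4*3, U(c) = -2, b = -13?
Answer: 31/2 ≈ 15.500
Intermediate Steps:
M = 9 (M = -3 + 12 = 9)
f = -½ (f = 1/(-2) = -½ ≈ -0.50000)
b*(f + h) + M = -13*(-½ + 0) + 9 = -13*(-½) + 9 = 13/2 + 9 = 31/2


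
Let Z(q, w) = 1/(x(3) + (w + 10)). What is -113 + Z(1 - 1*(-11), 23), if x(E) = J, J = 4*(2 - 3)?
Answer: -3276/29 ≈ -112.97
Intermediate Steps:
J = -4 (J = 4*(-1) = -4)
x(E) = -4
Z(q, w) = 1/(6 + w) (Z(q, w) = 1/(-4 + (w + 10)) = 1/(-4 + (10 + w)) = 1/(6 + w))
-113 + Z(1 - 1*(-11), 23) = -113 + 1/(6 + 23) = -113 + 1/29 = -3276/29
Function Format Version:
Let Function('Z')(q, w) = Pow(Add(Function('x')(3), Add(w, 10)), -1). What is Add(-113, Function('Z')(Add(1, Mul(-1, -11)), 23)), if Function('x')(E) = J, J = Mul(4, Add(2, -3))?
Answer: Rational(-3276, 29) ≈ -112.97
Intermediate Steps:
J = -4 (J = Mul(4, -1) = -4)
Function('x')(E) = -4
Function('Z')(q, w) = Pow(Add(6, w), -1) (Function('Z')(q, w) = Pow(Add(-4, Add(w, 10)), -1) = Pow(Add(-4, Add(10, w)), -1) = Pow(Add(6, w), -1))
Add(-113, Function('Z')(Add(1, Mul(-1, -11)), 23)) = Add(-113, Pow(Add(6, 23), -1)) = Add(-113, Pow(29, -1)) = Add(-113, Rational(1, 29)) = Rational(-3276, 29)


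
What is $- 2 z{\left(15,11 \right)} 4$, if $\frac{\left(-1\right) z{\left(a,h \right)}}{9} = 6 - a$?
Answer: $-648$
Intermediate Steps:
$z{\left(a,h \right)} = -54 + 9 a$ ($z{\left(a,h \right)} = - 9 \left(6 - a\right) = -54 + 9 a$)
$- 2 z{\left(15,11 \right)} 4 = - 2 \left(-54 + 9 \cdot 15\right) 4 = - 2 \left(-54 + 135\right) 4 = \left(-2\right) 81 \cdot 4 = \left(-162\right) 4 = -648$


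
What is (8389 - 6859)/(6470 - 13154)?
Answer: -255/1114 ≈ -0.22890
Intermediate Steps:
(8389 - 6859)/(6470 - 13154) = 1530/(-6684) = 1530*(-1/6684) = -255/1114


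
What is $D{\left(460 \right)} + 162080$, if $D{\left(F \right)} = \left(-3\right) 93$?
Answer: $161801$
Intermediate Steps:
$D{\left(F \right)} = -279$
$D{\left(460 \right)} + 162080 = -279 + 162080 = 161801$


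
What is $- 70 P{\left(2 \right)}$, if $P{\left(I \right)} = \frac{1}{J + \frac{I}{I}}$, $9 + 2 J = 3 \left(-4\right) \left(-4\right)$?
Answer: $- \frac{140}{41} \approx -3.4146$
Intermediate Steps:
$J = \frac{39}{2}$ ($J = - \frac{9}{2} + \frac{3 \left(-4\right) \left(-4\right)}{2} = - \frac{9}{2} + \frac{\left(-12\right) \left(-4\right)}{2} = - \frac{9}{2} + \frac{1}{2} \cdot 48 = - \frac{9}{2} + 24 = \frac{39}{2} \approx 19.5$)
$P{\left(I \right)} = \frac{2}{41}$ ($P{\left(I \right)} = \frac{1}{\frac{39}{2} + \frac{I}{I}} = \frac{1}{\frac{39}{2} + 1} = \frac{1}{\frac{41}{2}} = \frac{2}{41}$)
$- 70 P{\left(2 \right)} = \left(-70\right) \frac{2}{41} = - \frac{140}{41}$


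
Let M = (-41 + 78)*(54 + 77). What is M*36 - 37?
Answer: 174455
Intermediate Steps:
M = 4847 (M = 37*131 = 4847)
M*36 - 37 = 4847*36 - 37 = 174492 - 37 = 174455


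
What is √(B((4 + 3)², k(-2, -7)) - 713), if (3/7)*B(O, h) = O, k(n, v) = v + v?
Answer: 2*I*√1347/3 ≈ 24.468*I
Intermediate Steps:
k(n, v) = 2*v
B(O, h) = 7*O/3
√(B((4 + 3)², k(-2, -7)) - 713) = √(7*(4 + 3)²/3 - 713) = √((7/3)*7² - 713) = √((7/3)*49 - 713) = √(343/3 - 713) = √(-1796/3) = 2*I*√1347/3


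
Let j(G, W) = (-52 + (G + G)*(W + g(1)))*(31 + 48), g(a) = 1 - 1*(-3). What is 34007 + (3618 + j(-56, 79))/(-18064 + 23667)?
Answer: 189806347/5603 ≈ 33876.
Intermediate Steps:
g(a) = 4 (g(a) = 1 + 3 = 4)
j(G, W) = -4108 + 158*G*(4 + W) (j(G, W) = (-52 + (G + G)*(W + 4))*(31 + 48) = (-52 + (2*G)*(4 + W))*79 = (-52 + 2*G*(4 + W))*79 = -4108 + 158*G*(4 + W))
34007 + (3618 + j(-56, 79))/(-18064 + 23667) = 34007 + (3618 + (-4108 + 632*(-56) + 158*(-56)*79))/(-18064 + 23667) = 34007 + (3618 + (-4108 - 35392 - 698992))/5603 = 34007 + (3618 - 738492)*(1/5603) = 34007 - 734874*1/5603 = 34007 - 734874/5603 = 189806347/5603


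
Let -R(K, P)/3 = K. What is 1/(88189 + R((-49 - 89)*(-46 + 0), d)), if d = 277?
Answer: 1/69145 ≈ 1.4462e-5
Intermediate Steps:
R(K, P) = -3*K
1/(88189 + R((-49 - 89)*(-46 + 0), d)) = 1/(88189 - 3*(-49 - 89)*(-46 + 0)) = 1/(88189 - (-414)*(-46)) = 1/(88189 - 3*6348) = 1/(88189 - 19044) = 1/69145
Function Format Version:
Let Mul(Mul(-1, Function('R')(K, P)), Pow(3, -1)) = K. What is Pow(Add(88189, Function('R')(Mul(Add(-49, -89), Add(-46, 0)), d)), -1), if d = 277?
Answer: Rational(1, 69145) ≈ 1.4462e-5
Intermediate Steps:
Function('R')(K, P) = Mul(-3, K)
Pow(Add(88189, Function('R')(Mul(Add(-49, -89), Add(-46, 0)), d)), -1) = Pow(Add(88189, Mul(-3, Mul(Add(-49, -89), Add(-46, 0)))), -1) = Pow(Add(88189, Mul(-3, Mul(-138, -46))), -1) = Pow(Add(88189, Mul(-3, 6348)), -1) = Pow(Add(88189, -19044), -1) = Pow(69145, -1) = Rational(1, 69145)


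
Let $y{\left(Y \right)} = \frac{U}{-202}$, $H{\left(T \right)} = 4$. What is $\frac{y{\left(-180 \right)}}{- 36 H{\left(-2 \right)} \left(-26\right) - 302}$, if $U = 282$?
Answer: $- \frac{141}{347642} \approx -0.00040559$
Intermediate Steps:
$y{\left(Y \right)} = - \frac{141}{101}$ ($y{\left(Y \right)} = \frac{282}{-202} = 282 \left(- \frac{1}{202}\right) = - \frac{141}{101}$)
$\frac{y{\left(-180 \right)}}{- 36 H{\left(-2 \right)} \left(-26\right) - 302} = - \frac{141}{101 \left(\left(-36\right) 4 \left(-26\right) - 302\right)} = - \frac{141}{101 \left(\left(-144\right) \left(-26\right) - 302\right)} = - \frac{141}{101 \left(3744 - 302\right)} = - \frac{141}{101 \cdot 3442} = \left(- \frac{141}{101}\right) \frac{1}{3442} = - \frac{141}{347642}$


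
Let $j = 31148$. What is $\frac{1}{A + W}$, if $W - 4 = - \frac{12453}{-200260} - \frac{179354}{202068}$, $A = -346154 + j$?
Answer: $- \frac{10116534420}{3186736925638649} \approx -3.1746 \cdot 10^{-6}$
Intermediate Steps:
$A = -315006$ ($A = -346154 + 31148 = -315006$)
$W = \frac{32115867871}{10116534420}$ ($W = 4 - \left(- \frac{12453}{200260} + \frac{89677}{101034}\right) = 4 - \frac{8350269809}{10116534420} = \frac{32115867871}{10116534420} \approx 3.1746$)
$\frac{1}{A + W} = \frac{1}{-315006 + \frac{32115867871}{10116534420}} = \frac{1}{- \frac{3186736925638649}{10116534420}} = - \frac{10116534420}{3186736925638649}$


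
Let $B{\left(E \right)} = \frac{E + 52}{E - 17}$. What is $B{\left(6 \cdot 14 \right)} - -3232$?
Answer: $\frac{216680}{67} \approx 3234.0$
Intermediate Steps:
$B{\left(E \right)} = \frac{52 + E}{-17 + E}$
$B{\left(6 \cdot 14 \right)} - -3232 = \frac{52 + 6 \cdot 14}{-17 + 6 \cdot 14} - -3232 = \frac{52 + 84}{-17 + 84} + 3232 = \frac{1}{67} \cdot 136 + 3232 = \frac{136}{67} + 3232 = \frac{216680}{67}$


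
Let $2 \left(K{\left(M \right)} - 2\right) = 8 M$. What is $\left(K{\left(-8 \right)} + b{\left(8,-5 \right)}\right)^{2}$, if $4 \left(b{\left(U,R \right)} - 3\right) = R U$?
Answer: $1369$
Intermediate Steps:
$K{\left(M \right)} = 2 + 4 M$ ($K{\left(M \right)} = 2 + \frac{8 M}{2} = 2 + 4 M$)
$b{\left(U,R \right)} = 3 + \frac{R U}{4}$
$\left(K{\left(-8 \right)} + b{\left(8,-5 \right)}\right)^{2} = \left(\left(2 + 4 \left(-8\right)\right) + \left(3 + \frac{1}{4} \left(-5\right) 8\right)\right)^{2} = \left(\left(2 - 32\right) + \left(3 - 10\right)\right)^{2} = \left(-30 - 7\right)^{2} = \left(-37\right)^{2} = 1369$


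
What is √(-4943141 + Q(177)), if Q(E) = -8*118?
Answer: I*√4944085 ≈ 2223.5*I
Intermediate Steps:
Q(E) = -944
√(-4943141 + Q(177)) = √(-4943141 - 944) = √(-4944085) = I*√4944085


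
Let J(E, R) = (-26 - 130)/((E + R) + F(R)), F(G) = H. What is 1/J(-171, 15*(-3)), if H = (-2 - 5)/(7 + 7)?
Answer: 433/312 ≈ 1.3878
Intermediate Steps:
H = -½ (H = -7/14 = -7*1/14 = -½ ≈ -0.50000)
F(G) = -½
J(E, R) = -156/(-½ + E + R) (J(E, R) = (-26 - 130)/((E + R) - ½) = -156/(-½ + E + R))
1/J(-171, 15*(-3)) = 1/(-312/(-1 + 2*(-171) + 2*(15*(-3)))) = 1/(-312/(-1 - 342 + 2*(-45))) = 1/(-312/(-1 - 342 - 90)) = 1/(-312/(-433)) = 1/(-312*(-1/433)) = 1/(312/433) = 433/312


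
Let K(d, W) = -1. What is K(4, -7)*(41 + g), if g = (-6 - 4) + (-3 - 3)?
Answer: -25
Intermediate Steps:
g = -16 (g = -10 - 6 = -16)
K(4, -7)*(41 + g) = -(41 - 16) = -1*25 = -25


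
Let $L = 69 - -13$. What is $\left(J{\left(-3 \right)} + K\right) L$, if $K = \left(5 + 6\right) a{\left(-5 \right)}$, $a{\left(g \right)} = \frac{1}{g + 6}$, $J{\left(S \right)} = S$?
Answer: $656$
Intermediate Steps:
$L = 82$ ($L = 69 + 13 = 82$)
$a{\left(g \right)} = \frac{1}{6 + g}$
$K = 11$ ($K = \frac{5 + 6}{6 - 5} = \frac{11}{1} = 11 \cdot 1 = 11$)
$\left(J{\left(-3 \right)} + K\right) L = \left(-3 + 11\right) 82 = 8 \cdot 82 = 656$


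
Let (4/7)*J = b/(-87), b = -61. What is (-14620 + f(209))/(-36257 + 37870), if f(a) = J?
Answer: -5087333/561324 ≈ -9.0631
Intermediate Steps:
J = 427/348 (J = 7*(-61/(-87))/4 = 7*(-61*(-1/87))/4 = (7/4)*(61/87) = 427/348 ≈ 1.2270)
f(a) = 427/348
(-14620 + f(209))/(-36257 + 37870) = (-14620 + 427/348)/(-36257 + 37870) = -5087333/348/1613 = -5087333/348*1/1613 = -5087333/561324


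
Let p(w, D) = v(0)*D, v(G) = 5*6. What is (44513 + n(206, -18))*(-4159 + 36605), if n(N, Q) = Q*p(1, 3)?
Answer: 1391706278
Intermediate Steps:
v(G) = 30
p(w, D) = 30*D
n(N, Q) = 90*Q (n(N, Q) = Q*(30*3) = Q*90 = 90*Q)
(44513 + n(206, -18))*(-4159 + 36605) = (44513 + 90*(-18))*(-4159 + 36605) = (44513 - 1620)*32446 = 42893*32446 = 1391706278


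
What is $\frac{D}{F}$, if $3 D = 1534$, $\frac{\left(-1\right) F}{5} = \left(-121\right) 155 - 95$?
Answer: $\frac{59}{10875} \approx 0.0054253$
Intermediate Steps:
$F = 94250$ ($F = - 5 \left(\left(-121\right) 155 - 95\right) = - 5 \left(-18755 - 95\right) = \left(-5\right) \left(-18850\right) = 94250$)
$D = \frac{1534}{3}$ ($D = \frac{1}{3} \cdot 1534 = \frac{1534}{3} \approx 511.33$)
$\frac{D}{F} = \frac{1534}{3 \cdot 94250} = \frac{1534}{3} \cdot \frac{1}{94250} = \frac{59}{10875}$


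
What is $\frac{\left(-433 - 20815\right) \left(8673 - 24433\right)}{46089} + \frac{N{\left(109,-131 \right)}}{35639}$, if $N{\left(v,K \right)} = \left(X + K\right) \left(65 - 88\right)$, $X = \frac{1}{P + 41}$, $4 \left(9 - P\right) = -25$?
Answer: $\frac{298362915150793}{41064146775} \approx 7265.8$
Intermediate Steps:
$P = \frac{61}{4}$ ($P = 9 - - \frac{25}{4} = 9 + \frac{25}{4} = \frac{61}{4} \approx 15.25$)
$X = \frac{4}{225}$ ($X = \frac{1}{\frac{61}{4} + 41} = \frac{1}{\frac{225}{4}} = \frac{4}{225} \approx 0.017778$)
$N{\left(v,K \right)} = - \frac{92}{225} - 23 K$ ($N{\left(v,K \right)} = \left(\frac{4}{225} + K\right) \left(65 - 88\right) = \left(\frac{4}{225} + K\right) \left(-23\right) = - \frac{92}{225} - 23 K$)
$\frac{\left(-433 - 20815\right) \left(8673 - 24433\right)}{46089} + \frac{N{\left(109,-131 \right)}}{35639} = \frac{\left(-433 - 20815\right) \left(8673 - 24433\right)}{46089} + \frac{- \frac{92}{225} - -3013}{35639} = \left(-21248\right) \left(-15760\right) \frac{1}{46089} + \left(- \frac{92}{225} + 3013\right) \frac{1}{35639} = 334868480 \cdot \frac{1}{46089} + \frac{677833}{225} \cdot \frac{1}{35639} = \frac{334868480}{46089} + \frac{677833}{8018775} = \frac{298362915150793}{41064146775}$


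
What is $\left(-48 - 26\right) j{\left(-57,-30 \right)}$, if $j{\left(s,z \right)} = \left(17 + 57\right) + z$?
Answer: $-3256$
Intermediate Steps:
$j{\left(s,z \right)} = 74 + z$
$\left(-48 - 26\right) j{\left(-57,-30 \right)} = \left(-48 - 26\right) \left(74 - 30\right) = \left(-48 - 26\right) 44 = \left(-74\right) 44 = -3256$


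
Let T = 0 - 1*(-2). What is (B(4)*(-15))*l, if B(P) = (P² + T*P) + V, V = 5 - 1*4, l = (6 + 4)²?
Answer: -37500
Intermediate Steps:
T = 2 (T = 0 + 2 = 2)
l = 100 (l = 10² = 100)
V = 1 (V = 5 - 4 = 1)
B(P) = 1 + P² + 2*P (B(P) = (P² + 2*P) + 1 = 1 + P² + 2*P)
(B(4)*(-15))*l = ((1 + 4² + 2*4)*(-15))*100 = ((1 + 16 + 8)*(-15))*100 = (25*(-15))*100 = -375*100 = -37500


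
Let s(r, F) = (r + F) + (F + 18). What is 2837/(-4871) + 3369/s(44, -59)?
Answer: -16569271/272776 ≈ -60.743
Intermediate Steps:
s(r, F) = 18 + r + 2*F (s(r, F) = (F + r) + (18 + F) = 18 + r + 2*F)
2837/(-4871) + 3369/s(44, -59) = 2837/(-4871) + 3369/(18 + 44 + 2*(-59)) = 2837*(-1/4871) + 3369/(18 + 44 - 118) = -2837/4871 + 3369/(-56) = -2837/4871 + 3369*(-1/56) = -2837/4871 - 3369/56 = -16569271/272776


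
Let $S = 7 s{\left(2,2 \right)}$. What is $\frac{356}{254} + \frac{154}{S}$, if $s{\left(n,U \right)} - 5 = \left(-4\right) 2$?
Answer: $- \frac{2260}{381} \approx -5.9318$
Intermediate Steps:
$s{\left(n,U \right)} = -3$ ($s{\left(n,U \right)} = 5 - 8 = -3$)
$S = -21$ ($S = 7 \left(-3\right) = -21$)
$\frac{356}{254} + \frac{154}{S} = \frac{356}{254} + \frac{154}{-21} = 356 \cdot \frac{1}{254} + 154 \left(- \frac{1}{21}\right) = \frac{178}{127} - \frac{22}{3} = - \frac{2260}{381}$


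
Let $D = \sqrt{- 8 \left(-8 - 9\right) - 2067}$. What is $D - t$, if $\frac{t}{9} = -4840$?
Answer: $43560 + i \sqrt{1931} \approx 43560.0 + 43.943 i$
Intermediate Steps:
$t = -43560$ ($t = 9 \left(-4840\right) = -43560$)
$D = i \sqrt{1931}$ ($D = \sqrt{\left(-8\right) \left(-17\right) - 2067} = \sqrt{136 - 2067} = \sqrt{-1931} = i \sqrt{1931} \approx 43.943 i$)
$D - t = i \sqrt{1931} - -43560 = i \sqrt{1931} + 43560 = 43560 + i \sqrt{1931}$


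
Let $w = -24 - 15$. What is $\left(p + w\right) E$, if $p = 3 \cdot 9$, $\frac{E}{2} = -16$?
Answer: $384$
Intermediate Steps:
$E = -32$ ($E = 2 \left(-16\right) = -32$)
$p = 27$
$w = -39$
$\left(p + w\right) E = \left(27 - 39\right) \left(-32\right) = \left(-12\right) \left(-32\right) = 384$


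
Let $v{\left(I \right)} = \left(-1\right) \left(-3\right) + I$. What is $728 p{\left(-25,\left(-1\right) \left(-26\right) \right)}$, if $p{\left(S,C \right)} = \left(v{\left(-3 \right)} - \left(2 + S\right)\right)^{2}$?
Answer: $385112$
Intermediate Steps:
$v{\left(I \right)} = 3 + I$
$p{\left(S,C \right)} = \left(-2 - S\right)^{2}$ ($p{\left(S,C \right)} = \left(\left(3 - 3\right) - \left(2 + S\right)\right)^{2} = \left(0 - \left(2 + S\right)\right)^{2} = \left(-2 - S\right)^{2}$)
$728 p{\left(-25,\left(-1\right) \left(-26\right) \right)} = 728 \left(2 - 25\right)^{2} = 728 \left(-23\right)^{2} = 728 \cdot 529 = 385112$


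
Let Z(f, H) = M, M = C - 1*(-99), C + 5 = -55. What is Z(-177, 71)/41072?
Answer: 39/41072 ≈ 0.00094955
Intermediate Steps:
C = -60 (C = -5 - 55 = -60)
M = 39 (M = -60 - 1*(-99) = -60 + 99 = 39)
Z(f, H) = 39
Z(-177, 71)/41072 = 39/41072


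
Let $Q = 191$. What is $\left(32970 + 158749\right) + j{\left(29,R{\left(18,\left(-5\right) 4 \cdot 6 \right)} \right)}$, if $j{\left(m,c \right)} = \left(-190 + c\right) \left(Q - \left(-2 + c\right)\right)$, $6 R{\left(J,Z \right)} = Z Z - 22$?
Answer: $- \frac{42026119}{9} \approx -4.6696 \cdot 10^{6}$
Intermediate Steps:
$R{\left(J,Z \right)} = - \frac{11}{3} + \frac{Z^{2}}{6}$ ($R{\left(J,Z \right)} = \frac{Z Z - 22}{6} = \frac{Z^{2} - 22}{6} = \frac{-22 + Z^{2}}{6} = - \frac{11}{3} + \frac{Z^{2}}{6}$)
$j{\left(m,c \right)} = \left(-190 + c\right) \left(193 - c\right)$ ($j{\left(m,c \right)} = \left(-190 + c\right) \left(191 - \left(-2 + c\right)\right) = \left(-190 + c\right) \left(193 - c\right)$)
$\left(32970 + 158749\right) + j{\left(29,R{\left(18,\left(-5\right) 4 \cdot 6 \right)} \right)} = \left(32970 + 158749\right) - \left(36670 + \left(- \frac{11}{3} + \frac{\left(\left(-5\right) 4 \cdot 6\right)^{2}}{6}\right)^{2} - 383 \left(- \frac{11}{3} + \frac{\left(\left(-5\right) 4 \cdot 6\right)^{2}}{6}\right)\right) = 191719 - \left(36670 + \left(- \frac{11}{3} + \frac{\left(\left(-20\right) 6\right)^{2}}{6}\right)^{2} - 383 \left(- \frac{11}{3} + \frac{\left(\left(-20\right) 6\right)^{2}}{6}\right)\right) = 191719 - \left(36670 + \left(- \frac{11}{3} + \frac{\left(-120\right)^{2}}{6}\right)^{2} - 383 \left(- \frac{11}{3} + \frac{\left(-120\right)^{2}}{6}\right)\right) = 191719 - \left(36670 + \left(- \frac{11}{3} + \frac{1}{6} \cdot 14400\right)^{2} - 383 \left(- \frac{11}{3} + \frac{1}{6} \cdot 14400\right)\right) = 191719 - \left(36670 + \left(- \frac{11}{3} + 2400\right)^{2} - 383 \left(- \frac{11}{3} + 2400\right)\right) = 191719 - \frac{43751590}{9} = - \frac{42026119}{9}$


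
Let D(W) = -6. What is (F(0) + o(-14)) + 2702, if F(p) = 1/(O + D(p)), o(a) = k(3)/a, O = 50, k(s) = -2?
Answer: 832267/308 ≈ 2702.2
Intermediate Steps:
o(a) = -2/a
F(p) = 1/44 (F(p) = 1/(50 - 6) = 1/44)
(F(0) + o(-14)) + 2702 = (1/44 - 2/(-14)) + 2702 = (1/44 - 2*(-1/14)) + 2702 = (1/44 + ⅐) + 2702 = 51/308 + 2702 = 832267/308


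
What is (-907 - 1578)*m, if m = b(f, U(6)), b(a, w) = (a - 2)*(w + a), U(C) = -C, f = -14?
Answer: -795200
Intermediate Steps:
b(a, w) = (-2 + a)*(a + w)
m = 320 (m = (-14)² - 2*(-14) - (-2)*6 - (-14)*6 = 196 + 28 - 2*(-6) - 14*(-6) = 196 + 28 + 12 + 84 = 320)
(-907 - 1578)*m = (-907 - 1578)*320 = -2485*320 = -795200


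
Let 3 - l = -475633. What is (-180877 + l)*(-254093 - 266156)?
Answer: -153348074991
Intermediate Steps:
l = 475636 (l = 3 - 1*(-475633) = 3 + 475633 = 475636)
(-180877 + l)*(-254093 - 266156) = (-180877 + 475636)*(-254093 - 266156) = 294759*(-520249) = -153348074991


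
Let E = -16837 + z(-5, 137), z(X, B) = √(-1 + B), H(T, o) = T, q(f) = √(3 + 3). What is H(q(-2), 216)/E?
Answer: -16837*√6/283484433 - 4*√51/283484433 ≈ -0.00014558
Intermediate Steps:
q(f) = √6
E = -16837 + 2*√34 (E = -16837 + √(-1 + 137) = -16837 + √136 = -16837 + 2*√34 ≈ -16825.)
H(q(-2), 216)/E = √6/(-16837 + 2*√34)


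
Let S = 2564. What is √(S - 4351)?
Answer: I*√1787 ≈ 42.273*I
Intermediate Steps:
√(S - 4351) = √(2564 - 4351) = √(-1787) = I*√1787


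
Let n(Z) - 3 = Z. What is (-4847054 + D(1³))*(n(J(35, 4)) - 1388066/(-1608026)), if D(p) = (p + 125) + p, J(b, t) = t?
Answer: -30642873512948/804013 ≈ -3.8112e+7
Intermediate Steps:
D(p) = 125 + 2*p (D(p) = (125 + p) + p = 125 + 2*p)
n(Z) = 3 + Z
(-4847054 + D(1³))*(n(J(35, 4)) - 1388066/(-1608026)) = (-4847054 + (125 + 2*1³))*((3 + 4) - 1388066/(-1608026)) = (-4847054 + (125 + 2*1))*(7 - 1388066*(-1/1608026)) = (-4847054 + (125 + 2))*(7 + 694033/804013) = (-4847054 + 127)*(6322124/804013) = -4846927*6322124/804013 = -30642873512948/804013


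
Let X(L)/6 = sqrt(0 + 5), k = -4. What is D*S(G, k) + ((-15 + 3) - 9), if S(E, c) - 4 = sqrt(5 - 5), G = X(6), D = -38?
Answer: -173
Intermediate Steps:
X(L) = 6*sqrt(5) (X(L) = 6*sqrt(0 + 5) = 6*sqrt(5))
G = 6*sqrt(5) ≈ 13.416
S(E, c) = 4 (S(E, c) = 4 + sqrt(5 - 5) = 4 + sqrt(0) = 4 + 0 = 4)
D*S(G, k) + ((-15 + 3) - 9) = -38*4 + ((-15 + 3) - 9) = -152 + (-12 - 9) = -152 - 21 = -173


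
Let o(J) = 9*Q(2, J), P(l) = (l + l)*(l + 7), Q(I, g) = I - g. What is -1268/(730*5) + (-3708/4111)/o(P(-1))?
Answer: -18620568/52518025 ≈ -0.35456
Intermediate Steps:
P(l) = 2*l*(7 + l) (P(l) = (2*l)*(7 + l) = 2*l*(7 + l))
o(J) = 18 - 9*J (o(J) = 9*(2 - J) = 18 - 9*J)
-1268/(730*5) + (-3708/4111)/o(P(-1)) = -1268/(730*5) + (-3708/4111)/(18 - 18*(-1)*(7 - 1)) = -1268/3650 + (-3708*1/4111)/(18 - 18*(-1)*6) = -1268*1/3650 - 3708/(4111*(18 - 9*(-12))) = -634/1825 - 3708/(4111*(18 + 108)) = -634/1825 - 3708/4111/126 = -634/1825 - 3708/4111*1/126 = -634/1825 - 206/28777 = -18620568/52518025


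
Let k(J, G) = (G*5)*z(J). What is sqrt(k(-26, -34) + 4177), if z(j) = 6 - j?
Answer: I*sqrt(1263) ≈ 35.539*I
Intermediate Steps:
k(J, G) = 5*G*(6 - J) (k(J, G) = (G*5)*(6 - J) = (5*G)*(6 - J) = 5*G*(6 - J))
sqrt(k(-26, -34) + 4177) = sqrt(5*(-34)*(6 - 1*(-26)) + 4177) = sqrt(5*(-34)*(6 + 26) + 4177) = sqrt(5*(-34)*32 + 4177) = sqrt(-5440 + 4177) = sqrt(-1263) = I*sqrt(1263)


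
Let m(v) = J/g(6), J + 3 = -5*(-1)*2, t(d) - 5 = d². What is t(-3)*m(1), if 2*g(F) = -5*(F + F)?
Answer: -49/15 ≈ -3.2667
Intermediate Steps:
t(d) = 5 + d²
J = 7 (J = -3 - 5*(-1)*2 = -3 + 5*2 = -3 + 10 = 7)
g(F) = -5*F (g(F) = (-5*(F + F))/2 = (-10*F)/2 = -5*F)
m(v) = -7/30 (m(v) = 7/((-5*6)) = 7/(-30) = 7*(-1/30) = -7/30)
t(-3)*m(1) = (5 + (-3)²)*(-7/30) = (5 + 9)*(-7/30) = 14*(-7/30) = -49/15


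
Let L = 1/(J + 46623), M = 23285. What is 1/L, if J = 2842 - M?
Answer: 26180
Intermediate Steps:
J = -20443 (J = 2842 - 1*23285 = 2842 - 23285 = -20443)
L = 1/26180 (L = 1/(-20443 + 46623) = 1/26180 ≈ 3.8197e-5)
1/L = 1/(1/26180) = 26180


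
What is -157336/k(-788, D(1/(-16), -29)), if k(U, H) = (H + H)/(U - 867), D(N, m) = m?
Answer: -130195540/29 ≈ -4.4895e+6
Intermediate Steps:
k(U, H) = 2*H/(-867 + U) (k(U, H) = (2*H)/(-867 + U) = 2*H/(-867 + U))
-157336/k(-788, D(1/(-16), -29)) = -157336/(2*(-29)/(-867 - 788)) = -157336/(2*(-29)/(-1655)) = -157336/(2*(-29)*(-1/1655)) = -157336/58/1655 = -157336*1655/58 = -130195540/29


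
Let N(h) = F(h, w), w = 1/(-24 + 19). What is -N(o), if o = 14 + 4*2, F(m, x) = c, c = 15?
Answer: -15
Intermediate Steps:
w = -⅕ (w = 1/(-5) = -⅕ ≈ -0.20000)
F(m, x) = 15
o = 22 (o = 14 + 8 = 22)
N(h) = 15
-N(o) = -1*15 = -15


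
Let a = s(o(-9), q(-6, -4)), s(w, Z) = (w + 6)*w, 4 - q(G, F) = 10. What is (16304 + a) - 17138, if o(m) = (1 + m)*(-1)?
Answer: -722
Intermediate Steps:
q(G, F) = -6 (q(G, F) = 4 - 1*10 = 4 - 10 = -6)
o(m) = -1 - m
s(w, Z) = w*(6 + w) (s(w, Z) = (6 + w)*w = w*(6 + w))
a = 112 (a = (-1 - 1*(-9))*(6 + (-1 - 1*(-9))) = (-1 + 9)*(6 + (-1 + 9)) = 8*(6 + 8) = 8*14 = 112)
(16304 + a) - 17138 = (16304 + 112) - 17138 = 16416 - 17138 = -722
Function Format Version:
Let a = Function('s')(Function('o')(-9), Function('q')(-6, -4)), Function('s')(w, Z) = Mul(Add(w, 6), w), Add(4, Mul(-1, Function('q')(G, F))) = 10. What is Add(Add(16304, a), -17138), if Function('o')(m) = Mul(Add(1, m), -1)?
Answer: -722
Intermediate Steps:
Function('q')(G, F) = -6 (Function('q')(G, F) = Add(4, Mul(-1, 10)) = Add(4, -10) = -6)
Function('o')(m) = Add(-1, Mul(-1, m))
Function('s')(w, Z) = Mul(w, Add(6, w)) (Function('s')(w, Z) = Mul(Add(6, w), w) = Mul(w, Add(6, w)))
a = 112 (a = Mul(Add(-1, Mul(-1, -9)), Add(6, Add(-1, Mul(-1, -9)))) = Mul(Add(-1, 9), Add(6, Add(-1, 9))) = Mul(8, Add(6, 8)) = Mul(8, 14) = 112)
Add(Add(16304, a), -17138) = Add(Add(16304, 112), -17138) = Add(16416, -17138) = -722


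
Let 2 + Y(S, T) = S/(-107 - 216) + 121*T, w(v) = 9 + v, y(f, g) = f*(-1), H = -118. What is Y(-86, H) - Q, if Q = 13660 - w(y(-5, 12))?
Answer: -9020012/323 ≈ -27926.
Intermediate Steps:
y(f, g) = -f
Y(S, T) = -2 + 121*T - S/323 (Y(S, T) = -2 + (S/(-107 - 216) + 121*T) = -2 + (S/(-323) + 121*T) = -2 + (-S/323 + 121*T) = -2 + (121*T - S/323) = -2 + 121*T - S/323)
Q = 13646 (Q = 13660 - (9 - 1*(-5)) = 13660 - (9 + 5) = 13660 - 1*14 = 13660 - 14 = 13646)
Y(-86, H) - Q = (-2 + 121*(-118) - 1/323*(-86)) - 1*13646 = (-2 - 14278 + 86/323) - 13646 = -4612354/323 - 13646 = -9020012/323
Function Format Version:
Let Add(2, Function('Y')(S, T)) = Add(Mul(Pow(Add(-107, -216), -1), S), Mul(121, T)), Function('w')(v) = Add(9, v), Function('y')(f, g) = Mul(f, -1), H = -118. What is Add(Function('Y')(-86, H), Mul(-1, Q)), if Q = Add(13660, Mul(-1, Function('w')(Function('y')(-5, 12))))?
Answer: Rational(-9020012, 323) ≈ -27926.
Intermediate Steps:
Function('y')(f, g) = Mul(-1, f)
Function('Y')(S, T) = Add(-2, Mul(121, T), Mul(Rational(-1, 323), S)) (Function('Y')(S, T) = Add(-2, Add(Mul(Pow(Add(-107, -216), -1), S), Mul(121, T))) = Add(-2, Add(Mul(Pow(-323, -1), S), Mul(121, T))) = Add(-2, Add(Mul(Rational(-1, 323), S), Mul(121, T))) = Add(-2, Add(Mul(121, T), Mul(Rational(-1, 323), S))) = Add(-2, Mul(121, T), Mul(Rational(-1, 323), S)))
Q = 13646 (Q = Add(13660, Mul(-1, Add(9, Mul(-1, -5)))) = Add(13660, Mul(-1, Add(9, 5))) = Add(13660, Mul(-1, 14)) = Add(13660, -14) = 13646)
Add(Function('Y')(-86, H), Mul(-1, Q)) = Add(Add(-2, Mul(121, -118), Mul(Rational(-1, 323), -86)), Mul(-1, 13646)) = Add(Add(-2, -14278, Rational(86, 323)), -13646) = Add(Rational(-4612354, 323), -13646) = Rational(-9020012, 323)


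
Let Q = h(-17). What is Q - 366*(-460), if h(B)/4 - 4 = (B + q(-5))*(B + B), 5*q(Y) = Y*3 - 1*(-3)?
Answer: 855072/5 ≈ 1.7101e+5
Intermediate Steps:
q(Y) = ⅗ + 3*Y/5 (q(Y) = (Y*3 - 1*(-3))/5 = (3*Y + 3)/5 = (3 + 3*Y)/5 = ⅗ + 3*Y/5)
h(B) = 16 + 8*B*(-12/5 + B) (h(B) = 16 + 4*((B + (⅗ + (⅗)*(-5)))*(B + B)) = 16 + 4*((B + (⅗ - 3))*(2*B)) = 16 + 4*((B - 12/5)*(2*B)) = 16 + 4*((-12/5 + B)*(2*B)) = 16 + 4*(2*B*(-12/5 + B)) = 16 + 8*B*(-12/5 + B))
Q = 13272/5 (Q = 16 + 8*(-17)² - 96/5*(-17) = 16 + 8*289 + 1632/5 = 16 + 2312 + 1632/5 = 13272/5 ≈ 2654.4)
Q - 366*(-460) = 13272/5 - 366*(-460) = 13272/5 + 168360 = 855072/5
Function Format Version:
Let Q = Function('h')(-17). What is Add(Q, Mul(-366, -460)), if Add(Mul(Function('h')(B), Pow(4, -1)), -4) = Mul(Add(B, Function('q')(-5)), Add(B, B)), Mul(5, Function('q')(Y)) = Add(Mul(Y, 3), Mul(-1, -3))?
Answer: Rational(855072, 5) ≈ 1.7101e+5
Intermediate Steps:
Function('q')(Y) = Add(Rational(3, 5), Mul(Rational(3, 5), Y)) (Function('q')(Y) = Mul(Rational(1, 5), Add(Mul(Y, 3), Mul(-1, -3))) = Mul(Rational(1, 5), Add(Mul(3, Y), 3)) = Mul(Rational(1, 5), Add(3, Mul(3, Y))) = Add(Rational(3, 5), Mul(Rational(3, 5), Y)))
Function('h')(B) = Add(16, Mul(8, B, Add(Rational(-12, 5), B))) (Function('h')(B) = Add(16, Mul(4, Mul(Add(B, Add(Rational(3, 5), Mul(Rational(3, 5), -5))), Add(B, B)))) = Add(16, Mul(4, Mul(Add(B, Add(Rational(3, 5), -3)), Mul(2, B)))) = Add(16, Mul(4, Mul(Add(B, Rational(-12, 5)), Mul(2, B)))) = Add(16, Mul(4, Mul(Add(Rational(-12, 5), B), Mul(2, B)))) = Add(16, Mul(4, Mul(2, B, Add(Rational(-12, 5), B)))) = Add(16, Mul(8, B, Add(Rational(-12, 5), B))))
Q = Rational(13272, 5) (Q = Add(16, Mul(8, Pow(-17, 2)), Mul(Rational(-96, 5), -17)) = Add(16, Mul(8, 289), Rational(1632, 5)) = Add(16, 2312, Rational(1632, 5)) = Rational(13272, 5) ≈ 2654.4)
Add(Q, Mul(-366, -460)) = Add(Rational(13272, 5), Mul(-366, -460)) = Add(Rational(13272, 5), 168360) = Rational(855072, 5)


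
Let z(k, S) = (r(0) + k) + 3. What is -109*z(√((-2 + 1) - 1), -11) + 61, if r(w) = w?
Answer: -266 - 109*I*√2 ≈ -266.0 - 154.15*I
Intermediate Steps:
z(k, S) = 3 + k (z(k, S) = (0 + k) + 3 = k + 3 = 3 + k)
-109*z(√((-2 + 1) - 1), -11) + 61 = -109*(3 + √((-2 + 1) - 1)) + 61 = -109*(3 + √(-1 - 1)) + 61 = -109*(3 + √(-2)) + 61 = -109*(3 + I*√2) + 61 = (-327 - 109*I*√2) + 61 = -266 - 109*I*√2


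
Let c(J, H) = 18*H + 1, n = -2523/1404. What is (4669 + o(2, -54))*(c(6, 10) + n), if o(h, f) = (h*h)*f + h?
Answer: 41514165/52 ≈ 7.9835e+5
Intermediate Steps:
n = -841/468 (n = -2523*1/1404 = -841/468 ≈ -1.7970)
c(J, H) = 1 + 18*H
o(h, f) = h + f*h² (o(h, f) = h²*f + h = f*h² + h = h + f*h²)
(4669 + o(2, -54))*(c(6, 10) + n) = (4669 + 2*(1 - 54*2))*((1 + 18*10) - 841/468) = (4669 + 2*(1 - 108))*((1 + 180) - 841/468) = (4669 + 2*(-107))*(181 - 841/468) = (4669 - 214)*(83867/468) = 4455*(83867/468) = 41514165/52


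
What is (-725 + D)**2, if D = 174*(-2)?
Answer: 1151329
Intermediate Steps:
D = -348
(-725 + D)**2 = (-725 - 348)**2 = (-1073)**2 = 1151329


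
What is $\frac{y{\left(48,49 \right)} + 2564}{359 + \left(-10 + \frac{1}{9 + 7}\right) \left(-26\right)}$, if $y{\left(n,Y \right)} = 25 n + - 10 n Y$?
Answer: $-32$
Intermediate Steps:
$y{\left(n,Y \right)} = 25 n - 10 Y n$
$\frac{y{\left(48,49 \right)} + 2564}{359 + \left(-10 + \frac{1}{9 + 7}\right) \left(-26\right)} = \frac{5 \cdot 48 \left(5 - 98\right) + 2564}{359 + \left(-10 + \frac{1}{9 + 7}\right) \left(-26\right)} = \frac{5 \cdot 48 \left(5 - 98\right) + 2564}{359 + \left(-10 + \frac{1}{16}\right) \left(-26\right)} = \frac{5 \cdot 48 \left(-93\right) + 2564}{359 + \left(-10 + \frac{1}{16}\right) \left(-26\right)} = \frac{-22320 + 2564}{359 - - \frac{2067}{8}} = - \frac{19756}{359 + \frac{2067}{8}} = - \frac{19756}{\frac{4939}{8}} = \left(-19756\right) \frac{8}{4939} = -32$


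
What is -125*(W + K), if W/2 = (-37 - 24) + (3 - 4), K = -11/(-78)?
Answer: 1207625/78 ≈ 15482.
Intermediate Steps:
K = 11/78 (K = -11*(-1/78) = 11/78 ≈ 0.14103)
W = -124 (W = 2*((-37 - 24) + (3 - 4)) = 2*(-61 - 1) = 2*(-62) = -124)
-125*(W + K) = -125*(-124 + 11/78) = -125*(-9661/78) = 1207625/78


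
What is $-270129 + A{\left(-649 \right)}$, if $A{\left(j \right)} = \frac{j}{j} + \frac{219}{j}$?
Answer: $- \frac{175313291}{649} \approx -2.7013 \cdot 10^{5}$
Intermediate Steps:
$A{\left(j \right)} = 1 + \frac{219}{j}$
$-270129 + A{\left(-649 \right)} = -270129 + \frac{219 - 649}{-649} = -270129 - - \frac{430}{649} = -270129 + \frac{430}{649} = - \frac{175313291}{649}$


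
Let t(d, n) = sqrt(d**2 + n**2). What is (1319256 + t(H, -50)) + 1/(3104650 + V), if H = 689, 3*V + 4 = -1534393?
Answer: 10263221972571/7779553 + sqrt(477221) ≈ 1.3199e+6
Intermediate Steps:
V = -1534397/3 (V = -4/3 + (1/3)*(-1534393) = -4/3 - 1534393/3 = -1534397/3 ≈ -5.1147e+5)
(1319256 + t(H, -50)) + 1/(3104650 + V) = (1319256 + sqrt(689**2 + (-50)**2)) + 1/(3104650 - 1534397/3) = (1319256 + sqrt(474721 + 2500)) + 1/(7779553/3) = (1319256 + sqrt(477221)) + 3/7779553 = 10263221972571/7779553 + sqrt(477221)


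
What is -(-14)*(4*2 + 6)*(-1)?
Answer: -196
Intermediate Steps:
-(-14)*(4*2 + 6)*(-1) = -(-14)*(8 + 6)*(-1) = -(-14)*14*(-1) = -7*(-28)*(-1) = 196*(-1) = -196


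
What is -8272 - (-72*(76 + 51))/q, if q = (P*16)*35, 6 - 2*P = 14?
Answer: -2317303/280 ≈ -8276.1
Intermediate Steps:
P = -4 (P = 3 - ½*14 = 3 - 7 = -4)
q = -2240 (q = -4*16*35 = -64*35 = -2240)
-8272 - (-72*(76 + 51))/q = -8272 - (-72*(76 + 51))/(-2240) = -8272 - (-72*127)*(-1)/2240 = -8272 - (-9144)*(-1)/2240 = -8272 - 1*1143/280 = -8272 - 1143/280 = -2317303/280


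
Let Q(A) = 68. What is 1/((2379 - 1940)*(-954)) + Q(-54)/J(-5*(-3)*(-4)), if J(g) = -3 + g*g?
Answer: 9491737/502148394 ≈ 0.018902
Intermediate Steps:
J(g) = -3 + g²
1/((2379 - 1940)*(-954)) + Q(-54)/J(-5*(-3)*(-4)) = 1/((2379 - 1940)*(-954)) + 68/(-3 + (-5*(-3)*(-4))²) = -1/954/439 + 68/(-3 + (15*(-4))²) = (1/439)*(-1/954) + 68/(-3 + (-60)²) = -1/418806 + 68/(-3 + 3600) = -1/418806 + 68/3597 = 9491737/502148394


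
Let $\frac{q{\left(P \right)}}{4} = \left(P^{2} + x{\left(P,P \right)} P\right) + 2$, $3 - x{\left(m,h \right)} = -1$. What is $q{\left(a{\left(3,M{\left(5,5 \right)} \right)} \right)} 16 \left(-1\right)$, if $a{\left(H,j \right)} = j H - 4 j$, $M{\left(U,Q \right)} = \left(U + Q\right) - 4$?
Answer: $-896$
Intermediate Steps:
$x{\left(m,h \right)} = 4$ ($x{\left(m,h \right)} = 3 - -1 = 3 + 1 = 4$)
$M{\left(U,Q \right)} = -4 + Q + U$ ($M{\left(U,Q \right)} = \left(Q + U\right) - 4 = -4 + Q + U$)
$a{\left(H,j \right)} = - 4 j + H j$ ($a{\left(H,j \right)} = H j - 4 j = - 4 j + H j$)
$q{\left(P \right)} = 8 + 4 P^{2} + 16 P$ ($q{\left(P \right)} = 4 \left(\left(P^{2} + 4 P\right) + 2\right) = 4 \left(2 + P^{2} + 4 P\right) = 8 + 4 P^{2} + 16 P$)
$q{\left(a{\left(3,M{\left(5,5 \right)} \right)} \right)} 16 \left(-1\right) = \left(8 + 4 \left(\left(-4 + 5 + 5\right) \left(-4 + 3\right)\right)^{2} + 16 \left(-4 + 5 + 5\right) \left(-4 + 3\right)\right) 16 \left(-1\right) = \left(8 + 4 \left(6 \left(-1\right)\right)^{2} + 16 \cdot 6 \left(-1\right)\right) 16 \left(-1\right) = \left(8 + 4 \left(-6\right)^{2} + 16 \left(-6\right)\right) 16 \left(-1\right) = \left(8 + 4 \cdot 36 - 96\right) 16 \left(-1\right) = \left(8 + 144 - 96\right) 16 \left(-1\right) = 56 \cdot 16 \left(-1\right) = 896 \left(-1\right) = -896$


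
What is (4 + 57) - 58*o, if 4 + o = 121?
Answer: -6725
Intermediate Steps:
o = 117 (o = -4 + 121 = 117)
(4 + 57) - 58*o = (4 + 57) - 58*117 = 61 - 6786 = -6725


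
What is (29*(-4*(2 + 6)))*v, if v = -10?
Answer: 9280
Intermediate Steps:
(29*(-4*(2 + 6)))*v = (29*(-4*(2 + 6)))*(-10) = (29*(-4*8))*(-10) = (29*(-32))*(-10) = -928*(-10) = 9280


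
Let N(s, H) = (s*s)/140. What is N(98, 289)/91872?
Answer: 343/459360 ≈ 0.00074669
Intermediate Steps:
N(s, H) = s²/140 (N(s, H) = s²*(1/140) = s²/140)
N(98, 289)/91872 = ((1/140)*98²)/91872 = ((1/140)*9604)*(1/91872) = (343/5)*(1/91872) = 343/459360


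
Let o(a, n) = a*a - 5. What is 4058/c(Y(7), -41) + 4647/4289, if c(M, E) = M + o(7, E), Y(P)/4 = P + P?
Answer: 8934731/214450 ≈ 41.663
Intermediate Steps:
o(a, n) = -5 + a² (o(a, n) = a² - 5 = -5 + a²)
Y(P) = 8*P (Y(P) = 4*(P + P) = 4*(2*P) = 8*P)
c(M, E) = 44 + M (c(M, E) = M + (-5 + 7²) = M + (-5 + 49) = M + 44 = 44 + M)
4058/c(Y(7), -41) + 4647/4289 = 4058/(44 + 8*7) + 4647/4289 = 4058/(44 + 56) + 4647*(1/4289) = 4058/100 + 4647/4289 = 4058*(1/100) + 4647/4289 = 2029/50 + 4647/4289 = 8934731/214450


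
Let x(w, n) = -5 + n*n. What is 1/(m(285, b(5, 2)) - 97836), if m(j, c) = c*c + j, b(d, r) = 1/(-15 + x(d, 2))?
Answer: -256/24973055 ≈ -1.0251e-5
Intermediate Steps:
x(w, n) = -5 + n²
b(d, r) = -1/16 (b(d, r) = 1/(-15 + (-5 + 2²)) = 1/(-15 + (-5 + 4)) = 1/(-15 - 1) = 1/(-16) = -1/16)
m(j, c) = j + c² (m(j, c) = c² + j = j + c²)
1/(m(285, b(5, 2)) - 97836) = 1/((285 + (-1/16)²) - 97836) = 1/((285 + 1/256) - 97836) = 1/(72961/256 - 97836) = 1/(-24973055/256) = -256/24973055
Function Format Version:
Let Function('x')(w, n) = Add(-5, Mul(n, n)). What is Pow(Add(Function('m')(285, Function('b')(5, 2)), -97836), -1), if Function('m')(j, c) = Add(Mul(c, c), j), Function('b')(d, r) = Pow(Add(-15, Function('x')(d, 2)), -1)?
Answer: Rational(-256, 24973055) ≈ -1.0251e-5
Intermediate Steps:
Function('x')(w, n) = Add(-5, Pow(n, 2))
Function('b')(d, r) = Rational(-1, 16) (Function('b')(d, r) = Pow(Add(-15, Add(-5, Pow(2, 2))), -1) = Pow(Add(-15, Add(-5, 4)), -1) = Pow(Add(-15, -1), -1) = Pow(-16, -1) = Rational(-1, 16))
Function('m')(j, c) = Add(j, Pow(c, 2)) (Function('m')(j, c) = Add(Pow(c, 2), j) = Add(j, Pow(c, 2)))
Pow(Add(Function('m')(285, Function('b')(5, 2)), -97836), -1) = Pow(Add(Add(285, Pow(Rational(-1, 16), 2)), -97836), -1) = Pow(Add(Add(285, Rational(1, 256)), -97836), -1) = Pow(Add(Rational(72961, 256), -97836), -1) = Pow(Rational(-24973055, 256), -1) = Rational(-256, 24973055)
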